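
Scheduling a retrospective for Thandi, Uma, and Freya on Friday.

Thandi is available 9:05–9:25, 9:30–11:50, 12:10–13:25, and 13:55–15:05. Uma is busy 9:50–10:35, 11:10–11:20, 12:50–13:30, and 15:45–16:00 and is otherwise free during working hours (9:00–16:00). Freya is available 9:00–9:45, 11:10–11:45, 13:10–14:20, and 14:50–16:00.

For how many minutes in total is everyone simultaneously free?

100 minutes

Uma free within 09:00–16:00: 09:00–09:50, 10:35–11:10, 11:20–12:50, 13:30–15:45.
Thandi ∩ Uma: 09:05–09:25, 09:30–09:50, 10:35–11:10, 11:20–11:50, 12:10–12:50, 13:55–15:05.
Thandi ∩ Uma ∩ Freya: 09:05–09:25, 09:30–09:45, 11:20–11:45, 13:55–14:20, 14:50–15:05.
Total common minutes: 20 + 15 + 25 + 25 + 15 = 100.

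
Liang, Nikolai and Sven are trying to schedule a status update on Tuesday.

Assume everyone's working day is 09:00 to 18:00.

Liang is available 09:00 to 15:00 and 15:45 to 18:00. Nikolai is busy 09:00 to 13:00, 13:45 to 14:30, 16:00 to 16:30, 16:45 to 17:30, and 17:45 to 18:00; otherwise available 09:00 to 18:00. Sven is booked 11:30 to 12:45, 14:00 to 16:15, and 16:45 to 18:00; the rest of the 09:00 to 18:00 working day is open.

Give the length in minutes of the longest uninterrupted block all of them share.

Nikolai free within 09:00–18:00: 13:00–13:45, 14:30–16:00, 16:30–16:45, 17:30–17:45.
Sven free within 09:00–18:00: 09:00–11:30, 12:45–14:00, 16:15–16:45.
Liang ∩ Nikolai: 13:00–13:45, 14:30–15:00, 15:45–16:00, 16:30–16:45, 17:30–17:45.
Liang ∩ Nikolai ∩ Sven: 13:00–13:45, 16:30–16:45.
Common window lengths: 45, 15 min; longest is 45.

45 minutes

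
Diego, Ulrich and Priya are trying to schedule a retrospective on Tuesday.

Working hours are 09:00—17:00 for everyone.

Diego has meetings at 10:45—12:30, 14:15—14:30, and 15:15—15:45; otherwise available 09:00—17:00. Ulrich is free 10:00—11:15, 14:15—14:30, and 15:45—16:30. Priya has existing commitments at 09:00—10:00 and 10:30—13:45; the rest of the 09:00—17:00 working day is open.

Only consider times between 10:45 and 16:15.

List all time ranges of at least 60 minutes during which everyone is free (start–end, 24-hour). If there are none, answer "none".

Diego free within 09:00–17:00: 09:00–10:45, 12:30–14:15, 14:30–15:15, 15:45–17:00.
Priya free within 09:00–17:00: 10:00–10:30, 13:45–17:00.
Diego ∩ Ulrich: 10:00–10:45, 15:45–16:30.
Diego ∩ Ulrich ∩ Priya: 10:00–10:30, 15:45–16:30.
Restricted to 10:45–16:15: 15:45–16:15.
Windows ≥ 60 min: (none).

none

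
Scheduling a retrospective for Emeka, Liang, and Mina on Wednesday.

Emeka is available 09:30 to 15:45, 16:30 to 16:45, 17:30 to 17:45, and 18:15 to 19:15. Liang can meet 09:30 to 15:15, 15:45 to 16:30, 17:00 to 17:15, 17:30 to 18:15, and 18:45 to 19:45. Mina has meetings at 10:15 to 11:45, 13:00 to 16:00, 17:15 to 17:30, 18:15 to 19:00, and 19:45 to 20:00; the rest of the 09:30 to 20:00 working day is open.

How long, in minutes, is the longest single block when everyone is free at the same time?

Mina free within 09:30–20:00: 09:30–10:15, 11:45–13:00, 16:00–17:15, 17:30–18:15, 19:00–19:45.
Emeka ∩ Liang: 09:30–15:15, 17:30–17:45, 18:45–19:15.
Emeka ∩ Liang ∩ Mina: 09:30–10:15, 11:45–13:00, 17:30–17:45, 19:00–19:15.
Common window lengths: 45, 75, 15, 15 min; longest is 75.

75 minutes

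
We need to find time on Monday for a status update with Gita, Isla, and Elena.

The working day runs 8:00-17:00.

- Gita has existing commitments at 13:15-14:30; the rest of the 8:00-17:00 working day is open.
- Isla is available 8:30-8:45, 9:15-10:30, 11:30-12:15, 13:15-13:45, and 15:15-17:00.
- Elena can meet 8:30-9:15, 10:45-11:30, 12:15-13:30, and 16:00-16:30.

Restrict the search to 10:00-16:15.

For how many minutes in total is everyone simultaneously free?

15 minutes

Gita free within 08:00–17:00: 08:00–13:15, 14:30–17:00.
Gita ∩ Isla: 08:30–08:45, 09:15–10:30, 11:30–12:15, 15:15–17:00.
Gita ∩ Isla ∩ Elena: 08:30–08:45, 16:00–16:30.
Restricted to 10:00–16:15: 16:00–16:15.
Total common minutes: 15.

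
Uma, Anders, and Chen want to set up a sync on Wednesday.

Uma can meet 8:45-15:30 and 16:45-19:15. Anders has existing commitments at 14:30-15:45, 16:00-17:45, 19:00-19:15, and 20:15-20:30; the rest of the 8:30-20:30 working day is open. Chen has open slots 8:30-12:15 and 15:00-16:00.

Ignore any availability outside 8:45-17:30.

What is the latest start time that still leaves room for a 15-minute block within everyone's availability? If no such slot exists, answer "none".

Anders free within 08:30–20:30: 08:30–14:30, 15:45–16:00, 17:45–19:00, 19:15–20:15.
Uma ∩ Anders: 08:45–14:30, 17:45–19:00.
Uma ∩ Anders ∩ Chen: 08:45–12:15.
Restricted to 08:45–17:30: 08:45–12:15.
Windows ≥ 15 min: 08:45–12:15.
Latest start in the last window 08:45–12:15 is 12:15 − 15 min = 12:00.

12:00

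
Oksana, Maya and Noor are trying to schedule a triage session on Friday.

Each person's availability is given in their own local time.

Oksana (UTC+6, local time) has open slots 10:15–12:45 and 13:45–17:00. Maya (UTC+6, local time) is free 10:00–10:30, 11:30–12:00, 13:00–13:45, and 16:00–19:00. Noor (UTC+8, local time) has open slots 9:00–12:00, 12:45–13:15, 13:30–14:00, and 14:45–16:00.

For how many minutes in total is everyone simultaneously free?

Oksana → UTC: 04:15–06:45, 07:45–11:00.
Maya → UTC: 04:00–04:30, 05:30–06:00, 07:00–07:45, 10:00–13:00.
Noor → UTC: 01:00–04:00, 04:45–05:15, 05:30–06:00, 06:45–08:00.
Oksana ∩ Maya: 04:15–04:30, 05:30–06:00, 10:00–11:00.
Oksana ∩ Maya ∩ Noor: 05:30–06:00.
Total common minutes: 30.

30 minutes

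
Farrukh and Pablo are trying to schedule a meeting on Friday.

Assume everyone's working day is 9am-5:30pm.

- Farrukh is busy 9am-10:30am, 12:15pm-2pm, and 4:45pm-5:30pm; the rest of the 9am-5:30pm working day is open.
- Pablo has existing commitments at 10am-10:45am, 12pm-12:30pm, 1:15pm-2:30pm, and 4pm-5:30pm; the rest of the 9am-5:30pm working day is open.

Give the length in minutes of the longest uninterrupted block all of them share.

Farrukh free within 09:00–17:30: 10:30–12:15, 14:00–16:45.
Pablo free within 09:00–17:30: 09:00–10:00, 10:45–12:00, 12:30–13:15, 14:30–16:00.
Farrukh ∩ Pablo: 10:45–12:00, 14:30–16:00.
Common window lengths: 75, 90 min; longest is 90.

90 minutes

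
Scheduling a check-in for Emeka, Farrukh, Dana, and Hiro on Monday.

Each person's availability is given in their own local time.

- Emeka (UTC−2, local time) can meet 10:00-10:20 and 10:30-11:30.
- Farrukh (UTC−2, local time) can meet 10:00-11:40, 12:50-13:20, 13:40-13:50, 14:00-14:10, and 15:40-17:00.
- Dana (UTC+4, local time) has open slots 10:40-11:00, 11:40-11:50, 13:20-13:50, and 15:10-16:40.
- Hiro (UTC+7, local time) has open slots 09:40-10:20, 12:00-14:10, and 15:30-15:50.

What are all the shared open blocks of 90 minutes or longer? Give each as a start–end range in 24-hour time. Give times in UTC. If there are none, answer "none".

Emeka → UTC: 12:00–12:20, 12:30–13:30.
Farrukh → UTC: 12:00–13:40, 14:50–15:20, 15:40–15:50, 16:00–16:10, 17:40–19:00.
Dana → UTC: 06:40–07:00, 07:40–07:50, 09:20–09:50, 11:10–12:40.
Hiro → UTC: 02:40–03:20, 05:00–07:10, 08:30–08:50.
Emeka ∩ Farrukh: 12:00–12:20, 12:30–13:30.
Emeka ∩ Farrukh ∩ Dana: 12:00–12:20, 12:30–12:40.
Emeka ∩ Farrukh ∩ Dana ∩ Hiro: (none).
Windows ≥ 90 min: (none).

none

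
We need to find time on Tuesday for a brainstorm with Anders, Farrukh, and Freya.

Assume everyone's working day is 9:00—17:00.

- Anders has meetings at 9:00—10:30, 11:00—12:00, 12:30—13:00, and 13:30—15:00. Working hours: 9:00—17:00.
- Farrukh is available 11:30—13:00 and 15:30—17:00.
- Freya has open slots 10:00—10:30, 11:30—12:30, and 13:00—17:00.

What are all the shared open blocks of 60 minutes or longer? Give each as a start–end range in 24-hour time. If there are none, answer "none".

15:30–17:00

Anders free within 09:00–17:00: 10:30–11:00, 12:00–12:30, 13:00–13:30, 15:00–17:00.
Anders ∩ Farrukh: 12:00–12:30, 15:30–17:00.
Anders ∩ Farrukh ∩ Freya: 12:00–12:30, 15:30–17:00.
Windows ≥ 60 min: 15:30–17:00.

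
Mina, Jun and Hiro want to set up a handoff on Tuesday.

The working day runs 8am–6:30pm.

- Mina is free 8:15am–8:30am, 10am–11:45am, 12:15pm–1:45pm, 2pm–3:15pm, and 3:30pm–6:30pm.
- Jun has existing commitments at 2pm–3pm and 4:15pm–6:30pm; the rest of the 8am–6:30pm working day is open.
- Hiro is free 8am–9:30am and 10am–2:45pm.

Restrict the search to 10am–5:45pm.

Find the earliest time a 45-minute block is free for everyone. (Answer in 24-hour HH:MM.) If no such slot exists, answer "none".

Jun free within 08:00–18:30: 08:00–14:00, 15:00–16:15.
Mina ∩ Jun: 08:15–08:30, 10:00–11:45, 12:15–13:45, 15:00–15:15, 15:30–16:15.
Mina ∩ Jun ∩ Hiro: 08:15–08:30, 10:00–11:45, 12:15–13:45.
Restricted to 10:00–17:45: 10:00–11:45, 12:15–13:45.
Windows ≥ 45 min: 10:00–11:45, 12:15–13:45.
Earliest such window starts at 10:00.

10:00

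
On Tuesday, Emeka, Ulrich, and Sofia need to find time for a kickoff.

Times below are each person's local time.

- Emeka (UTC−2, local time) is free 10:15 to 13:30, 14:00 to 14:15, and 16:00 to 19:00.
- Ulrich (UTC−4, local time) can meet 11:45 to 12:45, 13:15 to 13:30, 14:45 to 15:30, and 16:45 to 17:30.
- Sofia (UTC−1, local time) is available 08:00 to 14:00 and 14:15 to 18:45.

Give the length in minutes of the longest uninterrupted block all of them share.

Emeka → UTC: 12:15–15:30, 16:00–16:15, 18:00–21:00.
Ulrich → UTC: 15:45–16:45, 17:15–17:30, 18:45–19:30, 20:45–21:30.
Sofia → UTC: 09:00–15:00, 15:15–19:45.
Emeka ∩ Ulrich: 16:00–16:15, 18:45–19:30, 20:45–21:00.
Emeka ∩ Ulrich ∩ Sofia: 16:00–16:15, 18:45–19:30.
Common window lengths: 15, 45 min; longest is 45.

45 minutes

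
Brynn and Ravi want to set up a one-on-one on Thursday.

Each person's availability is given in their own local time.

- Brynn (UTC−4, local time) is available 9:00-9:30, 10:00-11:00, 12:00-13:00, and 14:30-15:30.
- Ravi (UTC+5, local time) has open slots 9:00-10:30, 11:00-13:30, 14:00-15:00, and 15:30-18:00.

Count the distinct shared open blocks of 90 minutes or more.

0

Brynn → UTC: 13:00–13:30, 14:00–15:00, 16:00–17:00, 18:30–19:30.
Ravi → UTC: 04:00–05:30, 06:00–08:30, 09:00–10:00, 10:30–13:00.
Brynn ∩ Ravi: (none).
Windows ≥ 90 min: (none).
That's 0 windows.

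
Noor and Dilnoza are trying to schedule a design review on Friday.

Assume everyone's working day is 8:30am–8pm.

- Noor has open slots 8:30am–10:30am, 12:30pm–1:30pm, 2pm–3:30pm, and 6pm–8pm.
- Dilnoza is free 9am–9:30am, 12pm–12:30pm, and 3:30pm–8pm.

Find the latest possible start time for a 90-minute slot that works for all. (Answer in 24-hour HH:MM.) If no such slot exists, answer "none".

18:30

Noor ∩ Dilnoza: 09:00–09:30, 18:00–20:00.
Windows ≥ 90 min: 18:00–20:00.
Latest start in the last window 18:00–20:00 is 20:00 − 90 min = 18:30.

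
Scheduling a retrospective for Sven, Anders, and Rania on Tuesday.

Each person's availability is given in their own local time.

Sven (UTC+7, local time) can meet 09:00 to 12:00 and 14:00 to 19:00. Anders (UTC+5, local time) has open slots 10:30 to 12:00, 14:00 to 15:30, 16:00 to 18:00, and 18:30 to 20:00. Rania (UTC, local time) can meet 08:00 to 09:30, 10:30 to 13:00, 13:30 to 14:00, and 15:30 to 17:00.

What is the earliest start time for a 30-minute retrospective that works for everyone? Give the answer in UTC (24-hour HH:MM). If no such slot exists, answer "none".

Sven → UTC: 02:00–05:00, 07:00–12:00.
Anders → UTC: 05:30–07:00, 09:00–10:30, 11:00–13:00, 13:30–15:00.
Rania → UTC: 08:00–09:30, 10:30–13:00, 13:30–14:00, 15:30–17:00.
Sven ∩ Anders: 09:00–10:30, 11:00–12:00.
Sven ∩ Anders ∩ Rania: 09:00–09:30, 11:00–12:00.
Windows ≥ 30 min: 09:00–09:30, 11:00–12:00.
Earliest such window starts at 09:00.

09:00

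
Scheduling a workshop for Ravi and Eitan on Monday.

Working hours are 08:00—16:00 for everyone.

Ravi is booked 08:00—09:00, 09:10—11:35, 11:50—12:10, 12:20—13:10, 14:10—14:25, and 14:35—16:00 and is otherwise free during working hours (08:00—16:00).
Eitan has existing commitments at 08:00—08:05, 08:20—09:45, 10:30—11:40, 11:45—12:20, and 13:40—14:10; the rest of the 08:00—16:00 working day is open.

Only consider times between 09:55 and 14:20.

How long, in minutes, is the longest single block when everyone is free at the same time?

Ravi free within 08:00–16:00: 09:00–09:10, 11:35–11:50, 12:10–12:20, 13:10–14:10, 14:25–14:35.
Eitan free within 08:00–16:00: 08:05–08:20, 09:45–10:30, 11:40–11:45, 12:20–13:40, 14:10–16:00.
Ravi ∩ Eitan: 11:40–11:45, 13:10–13:40, 14:25–14:35.
Restricted to 09:55–14:20: 11:40–11:45, 13:10–13:40.
Common window lengths: 5, 30 min; longest is 30.

30 minutes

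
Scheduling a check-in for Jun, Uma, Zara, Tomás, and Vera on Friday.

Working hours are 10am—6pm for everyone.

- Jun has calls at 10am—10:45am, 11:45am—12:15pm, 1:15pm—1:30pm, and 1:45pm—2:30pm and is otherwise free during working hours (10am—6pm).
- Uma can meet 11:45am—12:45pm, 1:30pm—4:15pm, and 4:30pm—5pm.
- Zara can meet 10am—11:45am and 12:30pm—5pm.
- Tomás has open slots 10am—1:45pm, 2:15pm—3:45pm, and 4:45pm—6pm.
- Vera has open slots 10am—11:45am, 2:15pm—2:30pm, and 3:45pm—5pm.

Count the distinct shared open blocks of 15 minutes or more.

Jun free within 10:00–18:00: 10:45–11:45, 12:15–13:15, 13:30–13:45, 14:30–18:00.
Jun ∩ Uma: 12:15–12:45, 13:30–13:45, 14:30–16:15, 16:30–17:00.
Jun ∩ Uma ∩ Zara: 12:30–12:45, 13:30–13:45, 14:30–16:15, 16:30–17:00.
Jun ∩ Uma ∩ Zara ∩ Tomás: 12:30–12:45, 13:30–13:45, 14:30–15:45, 16:45–17:00.
Jun ∩ Uma ∩ Zara ∩ Tomás ∩ Vera: 16:45–17:00.
Windows ≥ 15 min: 16:45–17:00.
That's 1 window.

1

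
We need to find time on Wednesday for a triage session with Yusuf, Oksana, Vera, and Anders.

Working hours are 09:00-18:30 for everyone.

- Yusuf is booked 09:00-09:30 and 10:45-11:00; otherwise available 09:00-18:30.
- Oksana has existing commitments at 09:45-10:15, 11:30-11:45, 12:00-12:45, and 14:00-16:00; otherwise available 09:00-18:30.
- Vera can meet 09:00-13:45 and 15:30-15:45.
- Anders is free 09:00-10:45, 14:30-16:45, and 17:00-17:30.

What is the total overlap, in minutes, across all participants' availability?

45 minutes

Yusuf free within 09:00–18:30: 09:30–10:45, 11:00–18:30.
Oksana free within 09:00–18:30: 09:00–09:45, 10:15–11:30, 11:45–12:00, 12:45–14:00, 16:00–18:30.
Yusuf ∩ Oksana: 09:30–09:45, 10:15–10:45, 11:00–11:30, 11:45–12:00, 12:45–14:00, 16:00–18:30.
Yusuf ∩ Oksana ∩ Vera: 09:30–09:45, 10:15–10:45, 11:00–11:30, 11:45–12:00, 12:45–13:45.
Yusuf ∩ Oksana ∩ Vera ∩ Anders: 09:30–09:45, 10:15–10:45.
Total common minutes: 15 + 30 = 45.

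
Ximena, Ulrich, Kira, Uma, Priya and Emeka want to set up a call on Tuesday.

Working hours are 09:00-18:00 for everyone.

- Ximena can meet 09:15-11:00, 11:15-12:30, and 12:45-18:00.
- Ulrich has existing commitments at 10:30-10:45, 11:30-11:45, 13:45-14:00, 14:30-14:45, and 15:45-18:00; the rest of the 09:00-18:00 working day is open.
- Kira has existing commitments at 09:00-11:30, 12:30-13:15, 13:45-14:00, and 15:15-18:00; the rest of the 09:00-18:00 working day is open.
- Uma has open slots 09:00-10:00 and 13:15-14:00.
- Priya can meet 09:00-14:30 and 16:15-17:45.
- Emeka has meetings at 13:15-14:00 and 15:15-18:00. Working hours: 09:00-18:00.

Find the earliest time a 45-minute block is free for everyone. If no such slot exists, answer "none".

Ulrich free within 09:00–18:00: 09:00–10:30, 10:45–11:30, 11:45–13:45, 14:00–14:30, 14:45–15:45.
Kira free within 09:00–18:00: 11:30–12:30, 13:15–13:45, 14:00–15:15.
Emeka free within 09:00–18:00: 09:00–13:15, 14:00–15:15.
Ximena ∩ Ulrich: 09:15–10:30, 10:45–11:00, 11:15–11:30, 11:45–12:30, 12:45–13:45, 14:00–14:30, 14:45–15:45.
Ximena ∩ Ulrich ∩ Kira: 11:45–12:30, 13:15–13:45, 14:00–14:30, 14:45–15:15.
Ximena ∩ Ulrich ∩ Kira ∩ Uma: 13:15–13:45.
Ximena ∩ Ulrich ∩ Kira ∩ Uma ∩ Priya: 13:15–13:45.
Ximena ∩ Ulrich ∩ Kira ∩ Uma ∩ Priya ∩ Emeka: (none).
Windows ≥ 45 min: (none).

none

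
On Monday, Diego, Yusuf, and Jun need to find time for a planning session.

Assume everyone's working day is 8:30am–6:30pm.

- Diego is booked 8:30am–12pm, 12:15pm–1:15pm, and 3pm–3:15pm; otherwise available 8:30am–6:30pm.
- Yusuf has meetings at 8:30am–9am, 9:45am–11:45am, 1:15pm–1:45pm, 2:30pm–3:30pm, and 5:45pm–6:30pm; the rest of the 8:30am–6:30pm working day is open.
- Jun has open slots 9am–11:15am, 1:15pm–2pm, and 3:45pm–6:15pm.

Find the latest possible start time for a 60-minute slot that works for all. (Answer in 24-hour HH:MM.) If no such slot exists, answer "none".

16:45

Diego free within 08:30–18:30: 12:00–12:15, 13:15–15:00, 15:15–18:30.
Yusuf free within 08:30–18:30: 09:00–09:45, 11:45–13:15, 13:45–14:30, 15:30–17:45.
Diego ∩ Yusuf: 12:00–12:15, 13:45–14:30, 15:30–17:45.
Diego ∩ Yusuf ∩ Jun: 13:45–14:00, 15:45–17:45.
Windows ≥ 60 min: 15:45–17:45.
Latest start in the last window 15:45–17:45 is 17:45 − 60 min = 16:45.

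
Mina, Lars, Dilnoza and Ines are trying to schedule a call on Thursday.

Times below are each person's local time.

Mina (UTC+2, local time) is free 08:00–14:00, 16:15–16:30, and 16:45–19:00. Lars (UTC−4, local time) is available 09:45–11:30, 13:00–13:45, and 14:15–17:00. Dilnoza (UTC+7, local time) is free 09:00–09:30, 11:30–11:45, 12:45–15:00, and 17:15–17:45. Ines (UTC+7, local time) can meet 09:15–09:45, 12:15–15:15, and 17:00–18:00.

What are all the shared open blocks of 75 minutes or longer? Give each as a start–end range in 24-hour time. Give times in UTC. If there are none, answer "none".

none

Mina → UTC: 06:00–12:00, 14:15–14:30, 14:45–17:00.
Lars → UTC: 13:45–15:30, 17:00–17:45, 18:15–21:00.
Dilnoza → UTC: 02:00–02:30, 04:30–04:45, 05:45–08:00, 10:15–10:45.
Ines → UTC: 02:15–02:45, 05:15–08:15, 10:00–11:00.
Mina ∩ Lars: 14:15–14:30, 14:45–15:30.
Mina ∩ Lars ∩ Dilnoza: (none).
Mina ∩ Lars ∩ Dilnoza ∩ Ines: (none).
Windows ≥ 75 min: (none).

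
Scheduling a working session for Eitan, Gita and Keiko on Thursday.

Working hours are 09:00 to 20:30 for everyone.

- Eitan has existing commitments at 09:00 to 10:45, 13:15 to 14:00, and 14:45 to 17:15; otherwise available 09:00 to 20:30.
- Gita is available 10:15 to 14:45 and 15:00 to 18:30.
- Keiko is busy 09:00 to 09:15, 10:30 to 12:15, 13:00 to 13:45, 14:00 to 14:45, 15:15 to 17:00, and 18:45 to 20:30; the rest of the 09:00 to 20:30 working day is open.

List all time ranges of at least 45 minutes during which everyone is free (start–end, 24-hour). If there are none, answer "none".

Eitan free within 09:00–20:30: 10:45–13:15, 14:00–14:45, 17:15–20:30.
Keiko free within 09:00–20:30: 09:15–10:30, 12:15–13:00, 13:45–14:00, 14:45–15:15, 17:00–18:45.
Eitan ∩ Gita: 10:45–13:15, 14:00–14:45, 17:15–18:30.
Eitan ∩ Gita ∩ Keiko: 12:15–13:00, 17:15–18:30.
Windows ≥ 45 min: 12:15–13:00, 17:15–18:30.

12:15–13:00, 17:15–18:30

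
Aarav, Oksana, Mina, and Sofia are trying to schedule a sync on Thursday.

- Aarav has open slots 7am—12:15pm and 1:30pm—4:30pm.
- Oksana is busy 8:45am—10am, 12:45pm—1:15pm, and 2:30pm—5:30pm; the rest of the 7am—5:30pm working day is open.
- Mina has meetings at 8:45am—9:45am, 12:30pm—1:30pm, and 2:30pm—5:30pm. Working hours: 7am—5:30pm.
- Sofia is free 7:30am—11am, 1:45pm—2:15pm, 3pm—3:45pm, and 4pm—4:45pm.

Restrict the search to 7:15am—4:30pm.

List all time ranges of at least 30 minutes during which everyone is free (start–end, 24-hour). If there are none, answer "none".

07:30–08:45, 10:00–11:00, 13:45–14:15

Oksana free within 07:00–17:30: 07:00–08:45, 10:00–12:45, 13:15–14:30.
Mina free within 07:00–17:30: 07:00–08:45, 09:45–12:30, 13:30–14:30.
Aarav ∩ Oksana: 07:00–08:45, 10:00–12:15, 13:30–14:30.
Aarav ∩ Oksana ∩ Mina: 07:00–08:45, 10:00–12:15, 13:30–14:30.
Aarav ∩ Oksana ∩ Mina ∩ Sofia: 07:30–08:45, 10:00–11:00, 13:45–14:15.
Restricted to 07:15–16:30: 07:30–08:45, 10:00–11:00, 13:45–14:15.
Windows ≥ 30 min: 07:30–08:45, 10:00–11:00, 13:45–14:15.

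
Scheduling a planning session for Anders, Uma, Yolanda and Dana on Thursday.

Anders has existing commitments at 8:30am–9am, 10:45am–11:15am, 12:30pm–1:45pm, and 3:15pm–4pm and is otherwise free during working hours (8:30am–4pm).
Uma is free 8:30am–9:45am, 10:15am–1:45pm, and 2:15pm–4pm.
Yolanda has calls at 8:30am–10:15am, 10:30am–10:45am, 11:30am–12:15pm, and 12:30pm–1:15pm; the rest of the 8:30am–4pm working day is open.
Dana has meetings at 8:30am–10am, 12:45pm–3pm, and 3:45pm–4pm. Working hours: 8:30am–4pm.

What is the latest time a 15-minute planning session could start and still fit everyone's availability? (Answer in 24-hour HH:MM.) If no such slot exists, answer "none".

Anders free within 08:30–16:00: 09:00–10:45, 11:15–12:30, 13:45–15:15.
Yolanda free within 08:30–16:00: 10:15–10:30, 10:45–11:30, 12:15–12:30, 13:15–16:00.
Dana free within 08:30–16:00: 10:00–12:45, 15:00–15:45.
Anders ∩ Uma: 09:00–09:45, 10:15–10:45, 11:15–12:30, 14:15–15:15.
Anders ∩ Uma ∩ Yolanda: 10:15–10:30, 11:15–11:30, 12:15–12:30, 14:15–15:15.
Anders ∩ Uma ∩ Yolanda ∩ Dana: 10:15–10:30, 11:15–11:30, 12:15–12:30, 15:00–15:15.
Windows ≥ 15 min: 10:15–10:30, 11:15–11:30, 12:15–12:30, 15:00–15:15.
Latest start in the last window 15:00–15:15 is 15:15 − 15 min = 15:00.

15:00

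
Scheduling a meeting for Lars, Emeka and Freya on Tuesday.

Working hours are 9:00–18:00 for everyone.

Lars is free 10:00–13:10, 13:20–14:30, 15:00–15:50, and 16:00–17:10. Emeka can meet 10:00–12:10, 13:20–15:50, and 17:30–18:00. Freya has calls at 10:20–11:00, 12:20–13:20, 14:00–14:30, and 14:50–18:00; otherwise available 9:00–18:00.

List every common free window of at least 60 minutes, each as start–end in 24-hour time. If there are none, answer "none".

Freya free within 09:00–18:00: 09:00–10:20, 11:00–12:20, 13:20–14:00, 14:30–14:50.
Lars ∩ Emeka: 10:00–12:10, 13:20–14:30, 15:00–15:50.
Lars ∩ Emeka ∩ Freya: 10:00–10:20, 11:00–12:10, 13:20–14:00.
Windows ≥ 60 min: 11:00–12:10.

11:00–12:10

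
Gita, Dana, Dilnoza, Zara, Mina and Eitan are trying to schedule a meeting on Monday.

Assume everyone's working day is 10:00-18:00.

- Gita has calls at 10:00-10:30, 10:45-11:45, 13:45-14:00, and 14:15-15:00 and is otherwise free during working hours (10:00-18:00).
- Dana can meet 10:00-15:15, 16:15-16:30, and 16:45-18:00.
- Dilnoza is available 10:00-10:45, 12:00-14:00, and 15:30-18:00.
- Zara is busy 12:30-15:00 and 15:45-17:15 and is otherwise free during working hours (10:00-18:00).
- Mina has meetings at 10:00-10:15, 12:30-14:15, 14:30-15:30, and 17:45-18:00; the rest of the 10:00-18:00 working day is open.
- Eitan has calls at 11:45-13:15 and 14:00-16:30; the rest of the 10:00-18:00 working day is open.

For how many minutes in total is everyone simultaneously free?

45 minutes

Gita free within 10:00–18:00: 10:30–10:45, 11:45–13:45, 14:00–14:15, 15:00–18:00.
Zara free within 10:00–18:00: 10:00–12:30, 15:00–15:45, 17:15–18:00.
Mina free within 10:00–18:00: 10:15–12:30, 14:15–14:30, 15:30–17:45.
Eitan free within 10:00–18:00: 10:00–11:45, 13:15–14:00, 16:30–18:00.
Gita ∩ Dana: 10:30–10:45, 11:45–13:45, 14:00–14:15, 15:00–15:15, 16:15–16:30, 16:45–18:00.
Gita ∩ Dana ∩ Dilnoza: 10:30–10:45, 12:00–13:45, 16:15–16:30, 16:45–18:00.
Gita ∩ Dana ∩ Dilnoza ∩ Zara: 10:30–10:45, 12:00–12:30, 17:15–18:00.
Gita ∩ Dana ∩ Dilnoza ∩ Zara ∩ Mina: 10:30–10:45, 12:00–12:30, 17:15–17:45.
Gita ∩ Dana ∩ Dilnoza ∩ Zara ∩ Mina ∩ Eitan: 10:30–10:45, 17:15–17:45.
Total common minutes: 15 + 30 = 45.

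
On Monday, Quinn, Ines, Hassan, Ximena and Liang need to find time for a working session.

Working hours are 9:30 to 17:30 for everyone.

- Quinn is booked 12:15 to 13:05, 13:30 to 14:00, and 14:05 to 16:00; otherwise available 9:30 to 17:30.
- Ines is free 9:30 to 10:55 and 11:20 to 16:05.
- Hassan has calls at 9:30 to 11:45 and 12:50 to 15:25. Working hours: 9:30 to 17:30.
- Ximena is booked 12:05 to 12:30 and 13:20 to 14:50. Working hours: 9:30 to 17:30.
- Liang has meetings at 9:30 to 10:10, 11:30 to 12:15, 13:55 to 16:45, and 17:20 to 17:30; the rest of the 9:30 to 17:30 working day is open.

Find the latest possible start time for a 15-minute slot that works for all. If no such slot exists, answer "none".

Quinn free within 09:30–17:30: 09:30–12:15, 13:05–13:30, 14:00–14:05, 16:00–17:30.
Hassan free within 09:30–17:30: 11:45–12:50, 15:25–17:30.
Ximena free within 09:30–17:30: 09:30–12:05, 12:30–13:20, 14:50–17:30.
Liang free within 09:30–17:30: 10:10–11:30, 12:15–13:55, 16:45–17:20.
Quinn ∩ Ines: 09:30–10:55, 11:20–12:15, 13:05–13:30, 14:00–14:05, 16:00–16:05.
Quinn ∩ Ines ∩ Hassan: 11:45–12:15, 16:00–16:05.
Quinn ∩ Ines ∩ Hassan ∩ Ximena: 11:45–12:05, 16:00–16:05.
Quinn ∩ Ines ∩ Hassan ∩ Ximena ∩ Liang: (none).
Windows ≥ 15 min: (none).

none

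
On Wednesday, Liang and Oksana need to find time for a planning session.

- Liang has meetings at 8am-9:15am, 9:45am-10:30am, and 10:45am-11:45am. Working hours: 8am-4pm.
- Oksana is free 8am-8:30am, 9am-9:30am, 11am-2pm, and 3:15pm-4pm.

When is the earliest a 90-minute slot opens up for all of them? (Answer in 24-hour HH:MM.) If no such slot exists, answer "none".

Liang free within 08:00–16:00: 09:15–09:45, 10:30–10:45, 11:45–16:00.
Liang ∩ Oksana: 09:15–09:30, 11:45–14:00, 15:15–16:00.
Windows ≥ 90 min: 11:45–14:00.
Earliest such window starts at 11:45.

11:45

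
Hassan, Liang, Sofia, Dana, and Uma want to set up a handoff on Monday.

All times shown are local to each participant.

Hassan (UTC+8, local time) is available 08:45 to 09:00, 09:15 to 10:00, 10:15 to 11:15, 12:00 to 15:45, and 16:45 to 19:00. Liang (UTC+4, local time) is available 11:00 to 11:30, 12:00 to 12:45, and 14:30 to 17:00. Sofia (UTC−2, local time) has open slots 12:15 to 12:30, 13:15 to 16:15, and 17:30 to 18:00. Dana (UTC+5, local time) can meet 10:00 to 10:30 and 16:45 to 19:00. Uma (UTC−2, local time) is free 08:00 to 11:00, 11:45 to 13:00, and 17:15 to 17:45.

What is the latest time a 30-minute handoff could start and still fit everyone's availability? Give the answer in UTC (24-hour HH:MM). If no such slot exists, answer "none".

Hassan → UTC: 00:45–01:00, 01:15–02:00, 02:15–03:15, 04:00–07:45, 08:45–11:00.
Liang → UTC: 07:00–07:30, 08:00–08:45, 10:30–13:00.
Sofia → UTC: 14:15–14:30, 15:15–18:15, 19:30–20:00.
Dana → UTC: 05:00–05:30, 11:45–14:00.
Uma → UTC: 10:00–13:00, 13:45–15:00, 19:15–19:45.
Hassan ∩ Liang: 07:00–07:30, 10:30–11:00.
Hassan ∩ Liang ∩ Sofia: (none).
Hassan ∩ Liang ∩ Sofia ∩ Dana: (none).
Hassan ∩ Liang ∩ Sofia ∩ Dana ∩ Uma: (none).
Windows ≥ 30 min: (none).

none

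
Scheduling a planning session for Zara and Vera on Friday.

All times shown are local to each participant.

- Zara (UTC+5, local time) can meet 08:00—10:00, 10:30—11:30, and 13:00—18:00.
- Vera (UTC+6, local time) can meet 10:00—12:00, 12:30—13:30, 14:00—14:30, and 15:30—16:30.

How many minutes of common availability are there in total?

180 minutes

Zara → UTC: 03:00–05:00, 05:30–06:30, 08:00–13:00.
Vera → UTC: 04:00–06:00, 06:30–07:30, 08:00–08:30, 09:30–10:30.
Zara ∩ Vera: 04:00–05:00, 05:30–06:00, 08:00–08:30, 09:30–10:30.
Total common minutes: 60 + 30 + 30 + 60 = 180.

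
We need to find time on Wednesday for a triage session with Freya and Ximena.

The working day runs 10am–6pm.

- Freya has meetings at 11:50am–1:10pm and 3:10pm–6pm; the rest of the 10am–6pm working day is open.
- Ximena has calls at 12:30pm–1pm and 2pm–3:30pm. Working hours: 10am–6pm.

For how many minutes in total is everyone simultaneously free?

160 minutes

Freya free within 10:00–18:00: 10:00–11:50, 13:10–15:10.
Ximena free within 10:00–18:00: 10:00–12:30, 13:00–14:00, 15:30–18:00.
Freya ∩ Ximena: 10:00–11:50, 13:10–14:00.
Total common minutes: 110 + 50 = 160.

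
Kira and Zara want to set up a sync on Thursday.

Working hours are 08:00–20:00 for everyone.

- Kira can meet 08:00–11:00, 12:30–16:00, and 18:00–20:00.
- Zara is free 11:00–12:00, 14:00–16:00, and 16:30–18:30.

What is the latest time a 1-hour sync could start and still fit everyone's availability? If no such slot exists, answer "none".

Kira ∩ Zara: 14:00–16:00, 18:00–18:30.
Windows ≥ 60 min: 14:00–16:00.
Latest start in the last window 14:00–16:00 is 16:00 − 60 min = 15:00.

15:00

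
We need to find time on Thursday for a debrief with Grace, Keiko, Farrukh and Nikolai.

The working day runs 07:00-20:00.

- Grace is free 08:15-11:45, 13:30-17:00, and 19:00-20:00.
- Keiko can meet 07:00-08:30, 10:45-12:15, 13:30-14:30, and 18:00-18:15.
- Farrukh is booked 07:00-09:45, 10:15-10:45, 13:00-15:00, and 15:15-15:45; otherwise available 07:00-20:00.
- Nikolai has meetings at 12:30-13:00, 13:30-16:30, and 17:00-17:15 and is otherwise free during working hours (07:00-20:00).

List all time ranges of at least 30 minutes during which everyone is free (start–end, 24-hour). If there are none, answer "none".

Farrukh free within 07:00–20:00: 09:45–10:15, 10:45–13:00, 15:00–15:15, 15:45–20:00.
Nikolai free within 07:00–20:00: 07:00–12:30, 13:00–13:30, 16:30–17:00, 17:15–20:00.
Grace ∩ Keiko: 08:15–08:30, 10:45–11:45, 13:30–14:30.
Grace ∩ Keiko ∩ Farrukh: 10:45–11:45.
Grace ∩ Keiko ∩ Farrukh ∩ Nikolai: 10:45–11:45.
Windows ≥ 30 min: 10:45–11:45.

10:45–11:45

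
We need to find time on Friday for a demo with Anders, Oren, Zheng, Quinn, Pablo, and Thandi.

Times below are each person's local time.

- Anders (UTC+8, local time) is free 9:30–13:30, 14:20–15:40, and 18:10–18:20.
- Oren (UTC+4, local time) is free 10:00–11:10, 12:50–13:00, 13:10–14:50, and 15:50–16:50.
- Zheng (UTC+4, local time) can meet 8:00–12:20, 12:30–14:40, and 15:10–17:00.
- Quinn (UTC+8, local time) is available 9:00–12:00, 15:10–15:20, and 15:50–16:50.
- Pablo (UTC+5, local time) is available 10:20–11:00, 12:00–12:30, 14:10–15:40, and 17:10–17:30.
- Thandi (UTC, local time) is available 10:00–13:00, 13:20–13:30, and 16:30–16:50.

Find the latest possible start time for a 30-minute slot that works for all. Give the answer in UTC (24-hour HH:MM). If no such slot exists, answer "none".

none

Anders → UTC: 01:30–05:30, 06:20–07:40, 10:10–10:20.
Oren → UTC: 06:00–07:10, 08:50–09:00, 09:10–10:50, 11:50–12:50.
Zheng → UTC: 04:00–08:20, 08:30–10:40, 11:10–13:00.
Quinn → UTC: 01:00–04:00, 07:10–07:20, 07:50–08:50.
Pablo → UTC: 05:20–06:00, 07:00–07:30, 09:10–10:40, 12:10–12:30.
Thandi → UTC: 10:00–13:00, 13:20–13:30, 16:30–16:50.
Anders ∩ Oren: 06:20–07:10, 10:10–10:20.
Anders ∩ Oren ∩ Zheng: 06:20–07:10, 10:10–10:20.
Anders ∩ Oren ∩ Zheng ∩ Quinn: (none).
Anders ∩ Oren ∩ Zheng ∩ Quinn ∩ Pablo: (none).
Anders ∩ Oren ∩ Zheng ∩ Quinn ∩ Pablo ∩ Thandi: (none).
Windows ≥ 30 min: (none).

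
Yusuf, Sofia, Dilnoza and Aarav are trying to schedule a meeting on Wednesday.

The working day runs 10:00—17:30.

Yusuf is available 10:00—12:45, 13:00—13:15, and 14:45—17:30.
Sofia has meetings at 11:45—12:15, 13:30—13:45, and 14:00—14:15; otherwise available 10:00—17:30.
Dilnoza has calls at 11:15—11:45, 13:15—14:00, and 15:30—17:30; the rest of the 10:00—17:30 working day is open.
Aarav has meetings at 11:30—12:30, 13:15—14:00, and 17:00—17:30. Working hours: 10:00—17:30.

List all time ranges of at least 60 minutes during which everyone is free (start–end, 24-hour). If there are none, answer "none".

Sofia free within 10:00–17:30: 10:00–11:45, 12:15–13:30, 13:45–14:00, 14:15–17:30.
Dilnoza free within 10:00–17:30: 10:00–11:15, 11:45–13:15, 14:00–15:30.
Aarav free within 10:00–17:30: 10:00–11:30, 12:30–13:15, 14:00–17:00.
Yusuf ∩ Sofia: 10:00–11:45, 12:15–12:45, 13:00–13:15, 14:45–17:30.
Yusuf ∩ Sofia ∩ Dilnoza: 10:00–11:15, 12:15–12:45, 13:00–13:15, 14:45–15:30.
Yusuf ∩ Sofia ∩ Dilnoza ∩ Aarav: 10:00–11:15, 12:30–12:45, 13:00–13:15, 14:45–15:30.
Windows ≥ 60 min: 10:00–11:15.

10:00–11:15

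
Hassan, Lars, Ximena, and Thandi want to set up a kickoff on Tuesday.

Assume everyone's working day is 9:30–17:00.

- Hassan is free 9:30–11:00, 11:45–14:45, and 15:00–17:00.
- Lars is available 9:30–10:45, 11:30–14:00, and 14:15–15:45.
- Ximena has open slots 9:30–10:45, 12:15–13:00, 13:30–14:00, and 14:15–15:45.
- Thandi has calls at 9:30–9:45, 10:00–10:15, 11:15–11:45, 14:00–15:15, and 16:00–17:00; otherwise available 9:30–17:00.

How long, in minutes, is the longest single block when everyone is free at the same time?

45 minutes

Thandi free within 09:30–17:00: 09:45–10:00, 10:15–11:15, 11:45–14:00, 15:15–16:00.
Hassan ∩ Lars: 09:30–10:45, 11:45–14:00, 14:15–14:45, 15:00–15:45.
Hassan ∩ Lars ∩ Ximena: 09:30–10:45, 12:15–13:00, 13:30–14:00, 14:15–14:45, 15:00–15:45.
Hassan ∩ Lars ∩ Ximena ∩ Thandi: 09:45–10:00, 10:15–10:45, 12:15–13:00, 13:30–14:00, 15:15–15:45.
Common window lengths: 15, 30, 45, 30, 30 min; longest is 45.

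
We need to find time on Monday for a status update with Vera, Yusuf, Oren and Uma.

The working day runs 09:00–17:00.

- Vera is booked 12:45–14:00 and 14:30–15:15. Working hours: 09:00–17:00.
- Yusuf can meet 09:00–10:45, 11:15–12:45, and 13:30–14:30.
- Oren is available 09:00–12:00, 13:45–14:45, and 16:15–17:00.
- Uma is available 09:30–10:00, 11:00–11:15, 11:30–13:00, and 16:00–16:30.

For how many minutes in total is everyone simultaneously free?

Vera free within 09:00–17:00: 09:00–12:45, 14:00–14:30, 15:15–17:00.
Vera ∩ Yusuf: 09:00–10:45, 11:15–12:45, 14:00–14:30.
Vera ∩ Yusuf ∩ Oren: 09:00–10:45, 11:15–12:00, 14:00–14:30.
Vera ∩ Yusuf ∩ Oren ∩ Uma: 09:30–10:00, 11:30–12:00.
Total common minutes: 30 + 30 = 60.

60 minutes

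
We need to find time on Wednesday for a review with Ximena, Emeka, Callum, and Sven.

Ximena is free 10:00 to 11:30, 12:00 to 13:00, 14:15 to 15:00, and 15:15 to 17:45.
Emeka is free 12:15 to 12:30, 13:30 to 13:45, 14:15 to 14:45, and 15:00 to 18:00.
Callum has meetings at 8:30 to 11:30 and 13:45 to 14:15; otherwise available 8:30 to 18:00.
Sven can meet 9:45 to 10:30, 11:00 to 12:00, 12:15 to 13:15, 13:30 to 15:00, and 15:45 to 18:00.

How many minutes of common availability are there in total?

165 minutes

Callum free within 08:30–18:00: 11:30–13:45, 14:15–18:00.
Ximena ∩ Emeka: 12:15–12:30, 14:15–14:45, 15:15–17:45.
Ximena ∩ Emeka ∩ Callum: 12:15–12:30, 14:15–14:45, 15:15–17:45.
Ximena ∩ Emeka ∩ Callum ∩ Sven: 12:15–12:30, 14:15–14:45, 15:45–17:45.
Total common minutes: 15 + 30 + 120 = 165.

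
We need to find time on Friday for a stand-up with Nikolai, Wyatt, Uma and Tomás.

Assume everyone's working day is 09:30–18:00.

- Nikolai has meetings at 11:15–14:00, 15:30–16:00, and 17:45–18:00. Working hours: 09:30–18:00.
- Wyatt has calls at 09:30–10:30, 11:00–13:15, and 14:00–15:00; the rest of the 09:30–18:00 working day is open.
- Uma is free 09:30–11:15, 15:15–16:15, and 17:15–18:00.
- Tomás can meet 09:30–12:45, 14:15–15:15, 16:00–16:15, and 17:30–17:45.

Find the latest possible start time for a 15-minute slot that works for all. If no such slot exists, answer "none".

17:30

Nikolai free within 09:30–18:00: 09:30–11:15, 14:00–15:30, 16:00–17:45.
Wyatt free within 09:30–18:00: 10:30–11:00, 13:15–14:00, 15:00–18:00.
Nikolai ∩ Wyatt: 10:30–11:00, 15:00–15:30, 16:00–17:45.
Nikolai ∩ Wyatt ∩ Uma: 10:30–11:00, 15:15–15:30, 16:00–16:15, 17:15–17:45.
Nikolai ∩ Wyatt ∩ Uma ∩ Tomás: 10:30–11:00, 16:00–16:15, 17:30–17:45.
Windows ≥ 15 min: 10:30–11:00, 16:00–16:15, 17:30–17:45.
Latest start in the last window 17:30–17:45 is 17:45 − 15 min = 17:30.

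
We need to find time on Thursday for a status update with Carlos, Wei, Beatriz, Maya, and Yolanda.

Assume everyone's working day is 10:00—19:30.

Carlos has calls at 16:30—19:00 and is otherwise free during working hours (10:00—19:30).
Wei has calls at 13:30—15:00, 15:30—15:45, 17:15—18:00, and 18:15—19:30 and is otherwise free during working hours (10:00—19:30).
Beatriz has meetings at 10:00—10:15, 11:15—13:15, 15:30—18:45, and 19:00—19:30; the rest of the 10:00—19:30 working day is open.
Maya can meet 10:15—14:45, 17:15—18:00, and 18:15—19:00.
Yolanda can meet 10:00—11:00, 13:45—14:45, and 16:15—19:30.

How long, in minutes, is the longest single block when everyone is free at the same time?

45 minutes

Carlos free within 10:00–19:30: 10:00–16:30, 19:00–19:30.
Wei free within 10:00–19:30: 10:00–13:30, 15:00–15:30, 15:45–17:15, 18:00–18:15.
Beatriz free within 10:00–19:30: 10:15–11:15, 13:15–15:30, 18:45–19:00.
Carlos ∩ Wei: 10:00–13:30, 15:00–15:30, 15:45–16:30.
Carlos ∩ Wei ∩ Beatriz: 10:15–11:15, 13:15–13:30, 15:00–15:30.
Carlos ∩ Wei ∩ Beatriz ∩ Maya: 10:15–11:15, 13:15–13:30.
Carlos ∩ Wei ∩ Beatriz ∩ Maya ∩ Yolanda: 10:15–11:00.
Single common window of 45 minutes.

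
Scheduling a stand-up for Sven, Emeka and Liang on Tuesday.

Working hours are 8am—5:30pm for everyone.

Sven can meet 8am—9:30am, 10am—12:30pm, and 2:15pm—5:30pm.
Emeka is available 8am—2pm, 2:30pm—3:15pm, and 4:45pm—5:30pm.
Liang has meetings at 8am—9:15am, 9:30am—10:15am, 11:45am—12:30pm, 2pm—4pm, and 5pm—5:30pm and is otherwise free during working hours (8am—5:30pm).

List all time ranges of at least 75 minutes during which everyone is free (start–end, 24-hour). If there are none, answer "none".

10:15–11:45

Liang free within 08:00–17:30: 09:15–09:30, 10:15–11:45, 12:30–14:00, 16:00–17:00.
Sven ∩ Emeka: 08:00–09:30, 10:00–12:30, 14:30–15:15, 16:45–17:30.
Sven ∩ Emeka ∩ Liang: 09:15–09:30, 10:15–11:45, 16:45–17:00.
Windows ≥ 75 min: 10:15–11:45.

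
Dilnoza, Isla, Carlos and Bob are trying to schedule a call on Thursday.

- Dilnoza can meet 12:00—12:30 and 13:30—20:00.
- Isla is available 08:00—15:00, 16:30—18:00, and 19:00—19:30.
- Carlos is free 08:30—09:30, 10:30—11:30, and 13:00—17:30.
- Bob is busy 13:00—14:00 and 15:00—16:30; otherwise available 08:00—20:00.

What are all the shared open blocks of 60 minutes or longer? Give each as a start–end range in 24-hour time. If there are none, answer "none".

14:00–15:00, 16:30–17:30

Bob free within 08:00–20:00: 08:00–13:00, 14:00–15:00, 16:30–20:00.
Dilnoza ∩ Isla: 12:00–12:30, 13:30–15:00, 16:30–18:00, 19:00–19:30.
Dilnoza ∩ Isla ∩ Carlos: 13:30–15:00, 16:30–17:30.
Dilnoza ∩ Isla ∩ Carlos ∩ Bob: 14:00–15:00, 16:30–17:30.
Windows ≥ 60 min: 14:00–15:00, 16:30–17:30.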